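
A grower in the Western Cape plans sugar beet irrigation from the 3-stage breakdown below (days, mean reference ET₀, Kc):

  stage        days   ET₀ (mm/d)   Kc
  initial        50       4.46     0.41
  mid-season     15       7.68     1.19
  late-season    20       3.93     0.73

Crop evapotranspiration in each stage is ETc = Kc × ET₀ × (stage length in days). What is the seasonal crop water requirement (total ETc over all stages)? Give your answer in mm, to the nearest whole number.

286 mm

initial: 0.41 × 4.46 × 50 = 91.43 mm
mid-season: 1.19 × 7.68 × 15 = 137.09 mm
late-season: 0.73 × 3.93 × 20 = 57.38 mm
Seasonal total = 285.90 mm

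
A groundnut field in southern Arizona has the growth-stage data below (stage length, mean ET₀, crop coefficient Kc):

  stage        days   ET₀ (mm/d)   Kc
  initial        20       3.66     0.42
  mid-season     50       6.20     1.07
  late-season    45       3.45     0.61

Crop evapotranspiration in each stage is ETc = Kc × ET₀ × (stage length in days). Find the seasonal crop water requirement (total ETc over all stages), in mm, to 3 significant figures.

initial: 0.42 × 3.66 × 20 = 30.74 mm
mid-season: 1.07 × 6.20 × 50 = 331.70 mm
late-season: 0.61 × 3.45 × 45 = 94.70 mm
Seasonal total = 457.14 mm

457 mm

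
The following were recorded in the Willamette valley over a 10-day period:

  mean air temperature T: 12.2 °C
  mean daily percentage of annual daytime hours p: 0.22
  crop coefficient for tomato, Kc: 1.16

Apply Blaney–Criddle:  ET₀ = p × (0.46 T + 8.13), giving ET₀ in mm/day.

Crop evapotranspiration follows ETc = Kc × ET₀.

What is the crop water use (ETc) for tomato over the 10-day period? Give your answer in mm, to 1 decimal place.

ET₀ = 0.22 × (0.46 × 12.2 + 8.13) = 0.22 × 13.742 = 3.0232 mm/d
ETc = Kc × ET₀ = 1.16 × 3.0232 = 3.5069 mm/d
Over 10 days: 3.5069 × 10 = 35.069 mm

35.1 mm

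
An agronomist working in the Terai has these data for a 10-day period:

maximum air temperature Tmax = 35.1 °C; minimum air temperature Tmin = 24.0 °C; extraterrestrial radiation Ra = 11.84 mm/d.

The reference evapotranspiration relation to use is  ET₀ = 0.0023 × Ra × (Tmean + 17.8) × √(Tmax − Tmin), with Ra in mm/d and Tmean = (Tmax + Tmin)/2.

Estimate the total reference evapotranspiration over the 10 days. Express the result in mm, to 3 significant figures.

43.0 mm

Tmean = (35.1 + 24.0)/2 = 29.55 °C
ET₀ = 0.0023 × 11.84 × (29.55 + 17.8) × √11.1 = 0.0023 × 11.84 × 47.35 × 3.3317 = 4.2960 mm/d
Over 10 days: 4.2960 × 10 = 42.960 mm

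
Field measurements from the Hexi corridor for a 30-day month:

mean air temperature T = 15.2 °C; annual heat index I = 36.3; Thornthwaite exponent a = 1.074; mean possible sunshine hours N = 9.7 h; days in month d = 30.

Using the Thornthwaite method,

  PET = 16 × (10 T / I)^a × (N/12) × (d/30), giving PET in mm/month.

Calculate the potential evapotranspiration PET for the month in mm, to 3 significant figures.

10T/I = 10 × 15.2 / 36.3 = 4.1873
(10T/I)^a = 4.1873^1.074 = 4.6554
Uncorrected PET = 16 × 4.6554 = 74.486 mm
Correction = (N/12)(d/30) = (9.7/12)(30/30) = 0.8083
PET = 74.486 × 0.8083 = 60.207 mm/month

60.2 mm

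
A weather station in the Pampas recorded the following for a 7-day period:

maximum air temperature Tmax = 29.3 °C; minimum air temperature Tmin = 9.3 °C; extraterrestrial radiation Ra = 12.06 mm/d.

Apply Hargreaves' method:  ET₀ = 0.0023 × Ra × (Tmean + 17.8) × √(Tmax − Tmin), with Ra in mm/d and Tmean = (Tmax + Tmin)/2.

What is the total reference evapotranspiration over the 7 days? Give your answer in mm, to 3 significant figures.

Tmean = (29.3 + 9.3)/2 = 19.30 °C
ET₀ = 0.0023 × 12.06 × (19.30 + 17.8) × √20.0 = 0.0023 × 12.06 × 37.10 × 4.4721 = 4.6021 mm/d
Over 7 days: 4.6021 × 7 = 32.215 mm

32.2 mm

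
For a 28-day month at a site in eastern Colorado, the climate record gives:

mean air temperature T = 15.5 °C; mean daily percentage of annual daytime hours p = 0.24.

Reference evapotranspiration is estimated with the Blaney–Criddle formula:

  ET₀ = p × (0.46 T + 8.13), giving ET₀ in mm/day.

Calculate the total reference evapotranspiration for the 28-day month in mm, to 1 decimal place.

ET₀ = 0.24 × (0.46 × 15.5 + 8.13) = 0.24 × 15.260 = 3.6624 mm/d
Monthly total = 3.6624 × 28 = 102.547 mm

102.5 mm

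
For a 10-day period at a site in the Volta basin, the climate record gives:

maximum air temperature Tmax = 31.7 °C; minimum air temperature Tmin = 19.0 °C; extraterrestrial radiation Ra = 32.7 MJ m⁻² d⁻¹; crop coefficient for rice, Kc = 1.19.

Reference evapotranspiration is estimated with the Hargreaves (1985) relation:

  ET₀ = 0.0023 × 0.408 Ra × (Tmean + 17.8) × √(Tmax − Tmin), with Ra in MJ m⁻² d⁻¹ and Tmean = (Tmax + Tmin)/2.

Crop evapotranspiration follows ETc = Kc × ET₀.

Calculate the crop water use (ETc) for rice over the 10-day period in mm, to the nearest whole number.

56 mm

Tmean = (31.7 + 19.0)/2 = 25.35 °C
0.408 Ra = 0.408 × 32.7 = 13.3416 mm/d equivalent
ET₀ = 0.0023 × 13.3416 × (25.35 + 17.8) × √12.7 = 0.0023 × 13.3416 × 43.15 × 3.5637 = 4.7186 mm/d
ETc = Kc × ET₀ = 1.19 × 4.7186 = 5.6151 mm/d
Over 10 days: 5.6151 × 10 = 56.151 mm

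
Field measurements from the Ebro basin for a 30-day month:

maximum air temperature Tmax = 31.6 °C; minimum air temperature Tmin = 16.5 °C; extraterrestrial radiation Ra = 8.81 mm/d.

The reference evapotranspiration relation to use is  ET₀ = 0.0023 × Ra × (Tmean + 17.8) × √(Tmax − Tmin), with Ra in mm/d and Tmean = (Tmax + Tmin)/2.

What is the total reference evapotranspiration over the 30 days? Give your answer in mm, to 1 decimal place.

98.9 mm

Tmean = (31.6 + 16.5)/2 = 24.05 °C
ET₀ = 0.0023 × 8.81 × (24.05 + 17.8) × √15.1 = 0.0023 × 8.81 × 41.85 × 3.8859 = 3.2953 mm/d
Over 30 days: 3.2953 × 30 = 98.859 mm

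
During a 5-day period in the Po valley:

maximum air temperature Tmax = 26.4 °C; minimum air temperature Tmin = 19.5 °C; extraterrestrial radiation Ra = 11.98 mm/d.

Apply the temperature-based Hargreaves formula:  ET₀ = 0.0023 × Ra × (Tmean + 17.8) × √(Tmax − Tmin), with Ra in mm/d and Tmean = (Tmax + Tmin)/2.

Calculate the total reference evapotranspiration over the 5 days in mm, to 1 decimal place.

14.7 mm

Tmean = (26.4 + 19.5)/2 = 22.95 °C
ET₀ = 0.0023 × 11.98 × (22.95 + 17.8) × √6.9 = 0.0023 × 11.98 × 40.75 × 2.6268 = 2.9494 mm/d
Over 5 days: 2.9494 × 5 = 14.747 mm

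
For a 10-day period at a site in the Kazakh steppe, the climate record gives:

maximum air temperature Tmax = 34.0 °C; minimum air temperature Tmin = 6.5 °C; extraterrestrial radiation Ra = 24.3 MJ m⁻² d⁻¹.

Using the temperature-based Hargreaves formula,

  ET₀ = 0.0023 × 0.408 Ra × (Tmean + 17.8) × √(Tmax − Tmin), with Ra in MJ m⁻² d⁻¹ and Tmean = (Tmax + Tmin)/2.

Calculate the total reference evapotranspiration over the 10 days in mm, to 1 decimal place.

45.5 mm

Tmean = (34.0 + 6.5)/2 = 20.25 °C
0.408 Ra = 0.408 × 24.3 = 9.9144 mm/d equivalent
ET₀ = 0.0023 × 9.9144 × (20.25 + 17.8) × √27.5 = 0.0023 × 9.9144 × 38.05 × 5.2440 = 4.5500 mm/d
Over 10 days: 4.5500 × 10 = 45.500 mm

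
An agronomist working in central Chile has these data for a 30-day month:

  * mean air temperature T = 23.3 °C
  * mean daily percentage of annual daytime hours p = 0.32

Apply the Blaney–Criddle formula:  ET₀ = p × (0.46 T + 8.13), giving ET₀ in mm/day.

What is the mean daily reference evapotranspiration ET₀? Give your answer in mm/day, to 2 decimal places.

ET₀ = 0.32 × (0.46 × 23.3 + 8.13) = 0.32 × 18.848 = 6.0314 mm/d

6.03 mm/day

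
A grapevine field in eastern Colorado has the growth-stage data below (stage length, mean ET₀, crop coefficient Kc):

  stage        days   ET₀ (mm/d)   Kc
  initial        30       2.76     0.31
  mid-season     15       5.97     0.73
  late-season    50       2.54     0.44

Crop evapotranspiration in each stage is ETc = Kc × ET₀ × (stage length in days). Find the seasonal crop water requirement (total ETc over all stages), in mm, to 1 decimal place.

146.9 mm

initial: 0.31 × 2.76 × 30 = 25.67 mm
mid-season: 0.73 × 5.97 × 15 = 65.37 mm
late-season: 0.44 × 2.54 × 50 = 55.88 mm
Seasonal total = 146.92 mm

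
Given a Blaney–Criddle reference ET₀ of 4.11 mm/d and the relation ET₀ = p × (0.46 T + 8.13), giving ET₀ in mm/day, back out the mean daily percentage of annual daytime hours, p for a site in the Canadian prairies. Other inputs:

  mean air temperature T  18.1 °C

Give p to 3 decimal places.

p = ET₀ / (0.46 T + 8.13) = 4.11 / (0.46 × 18.1 + 8.13) = 4.11 / 16.456 = 0.2498

0.250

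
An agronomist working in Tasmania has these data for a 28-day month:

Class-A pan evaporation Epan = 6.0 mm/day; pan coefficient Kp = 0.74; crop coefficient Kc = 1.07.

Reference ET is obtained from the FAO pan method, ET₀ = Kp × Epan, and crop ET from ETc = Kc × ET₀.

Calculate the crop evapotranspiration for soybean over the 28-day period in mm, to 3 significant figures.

133 mm

ET₀ = 0.74 × 6.0 = 4.4400 mm/d
ETc = Kc × ET₀ = 1.07 × 4.4400 = 4.7508 mm/d
Over 28 days: 4.7508 × 28 = 133.022 mm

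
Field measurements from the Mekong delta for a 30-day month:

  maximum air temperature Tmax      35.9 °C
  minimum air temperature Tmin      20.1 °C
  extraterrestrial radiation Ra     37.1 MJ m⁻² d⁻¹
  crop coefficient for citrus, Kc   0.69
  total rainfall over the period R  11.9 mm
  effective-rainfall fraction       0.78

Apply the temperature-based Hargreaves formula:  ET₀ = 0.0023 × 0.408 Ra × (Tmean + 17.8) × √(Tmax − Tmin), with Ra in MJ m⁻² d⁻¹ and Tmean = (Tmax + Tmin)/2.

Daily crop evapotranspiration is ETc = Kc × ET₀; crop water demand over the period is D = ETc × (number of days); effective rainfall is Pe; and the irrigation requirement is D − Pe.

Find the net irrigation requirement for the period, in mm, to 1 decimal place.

Tmean = (35.9 + 20.1)/2 = 28.00 °C
0.408 Ra = 0.408 × 37.1 = 15.1368 mm/d equivalent
ET₀ = 0.0023 × 15.1368 × (28.00 + 17.8) × √15.8 = 0.0023 × 15.1368 × 45.80 × 3.9749 = 6.3380 mm/d
ETc = Kc × ET₀ = 0.69 × 6.3380 = 4.3732 mm/d
Crop demand D = ETc × 30 d = 4.3732 × 30 = 131.196 mm
Pe = 0.78 × 11.9 = 9.282 mm
D − Pe = 131.196 − 9.282 = 121.914 mm

121.9 mm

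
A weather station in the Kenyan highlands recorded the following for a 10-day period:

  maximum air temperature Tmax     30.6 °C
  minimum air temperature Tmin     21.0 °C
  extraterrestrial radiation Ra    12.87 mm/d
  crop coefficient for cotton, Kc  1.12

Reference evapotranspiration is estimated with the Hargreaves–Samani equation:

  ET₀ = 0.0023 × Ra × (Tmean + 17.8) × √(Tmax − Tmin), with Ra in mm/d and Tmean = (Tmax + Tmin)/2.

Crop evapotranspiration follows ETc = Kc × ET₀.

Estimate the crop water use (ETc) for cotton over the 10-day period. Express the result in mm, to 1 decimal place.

Tmean = (30.6 + 21.0)/2 = 25.80 °C
ET₀ = 0.0023 × 12.87 × (25.80 + 17.8) × √9.6 = 0.0023 × 12.87 × 43.60 × 3.0984 = 3.9988 mm/d
ETc = Kc × ET₀ = 1.12 × 3.9988 = 4.4787 mm/d
Over 10 days: 4.4787 × 10 = 44.787 mm

44.8 mm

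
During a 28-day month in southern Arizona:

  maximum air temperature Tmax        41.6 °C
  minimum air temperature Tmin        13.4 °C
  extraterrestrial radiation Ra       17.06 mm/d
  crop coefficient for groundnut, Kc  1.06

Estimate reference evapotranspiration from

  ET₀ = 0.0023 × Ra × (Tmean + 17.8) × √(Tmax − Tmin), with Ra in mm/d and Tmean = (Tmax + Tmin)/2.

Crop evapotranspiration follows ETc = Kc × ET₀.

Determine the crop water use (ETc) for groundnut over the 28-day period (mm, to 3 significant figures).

280 mm

Tmean = (41.6 + 13.4)/2 = 27.50 °C
ET₀ = 0.0023 × 17.06 × (27.50 + 17.8) × √28.2 = 0.0023 × 17.06 × 45.30 × 5.3104 = 9.4391 mm/d
ETc = Kc × ET₀ = 1.06 × 9.4391 = 10.0054 mm/d
Over 28 days: 10.0054 × 28 = 280.151 mm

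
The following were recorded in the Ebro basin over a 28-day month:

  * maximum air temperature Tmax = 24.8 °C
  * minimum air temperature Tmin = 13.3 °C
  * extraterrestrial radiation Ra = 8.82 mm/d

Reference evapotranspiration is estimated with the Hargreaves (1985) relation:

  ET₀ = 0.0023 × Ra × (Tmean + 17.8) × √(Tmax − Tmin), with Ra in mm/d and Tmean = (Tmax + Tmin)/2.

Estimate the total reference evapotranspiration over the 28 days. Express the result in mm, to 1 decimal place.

Tmean = (24.8 + 13.3)/2 = 19.05 °C
ET₀ = 0.0023 × 8.82 × (19.05 + 17.8) × √11.5 = 0.0023 × 8.82 × 36.85 × 3.3912 = 2.5351 mm/d
Over 28 days: 2.5351 × 28 = 70.983 mm

71.0 mm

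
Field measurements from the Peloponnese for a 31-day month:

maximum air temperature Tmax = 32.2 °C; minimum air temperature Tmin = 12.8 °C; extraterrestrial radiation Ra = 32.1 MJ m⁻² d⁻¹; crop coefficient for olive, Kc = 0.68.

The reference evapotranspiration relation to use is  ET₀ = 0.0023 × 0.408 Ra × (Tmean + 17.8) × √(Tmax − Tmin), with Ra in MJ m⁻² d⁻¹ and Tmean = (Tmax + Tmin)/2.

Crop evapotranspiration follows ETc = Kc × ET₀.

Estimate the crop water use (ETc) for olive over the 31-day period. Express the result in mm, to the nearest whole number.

Tmean = (32.2 + 12.8)/2 = 22.50 °C
0.408 Ra = 0.408 × 32.1 = 13.0968 mm/d equivalent
ET₀ = 0.0023 × 13.0968 × (22.50 + 17.8) × √19.4 = 0.0023 × 13.0968 × 40.30 × 4.4045 = 5.3468 mm/d
ETc = Kc × ET₀ = 0.68 × 5.3468 = 3.6358 mm/d
Over 31 days: 3.6358 × 31 = 112.710 mm

113 mm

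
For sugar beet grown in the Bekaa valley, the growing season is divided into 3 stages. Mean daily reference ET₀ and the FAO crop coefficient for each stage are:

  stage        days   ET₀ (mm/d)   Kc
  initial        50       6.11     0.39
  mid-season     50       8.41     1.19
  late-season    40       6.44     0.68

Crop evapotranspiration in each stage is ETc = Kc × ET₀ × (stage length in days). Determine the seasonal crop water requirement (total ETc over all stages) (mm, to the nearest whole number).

795 mm

initial: 0.39 × 6.11 × 50 = 119.15 mm
mid-season: 1.19 × 8.41 × 50 = 500.40 mm
late-season: 0.68 × 6.44 × 40 = 175.17 mm
Seasonal total = 794.72 mm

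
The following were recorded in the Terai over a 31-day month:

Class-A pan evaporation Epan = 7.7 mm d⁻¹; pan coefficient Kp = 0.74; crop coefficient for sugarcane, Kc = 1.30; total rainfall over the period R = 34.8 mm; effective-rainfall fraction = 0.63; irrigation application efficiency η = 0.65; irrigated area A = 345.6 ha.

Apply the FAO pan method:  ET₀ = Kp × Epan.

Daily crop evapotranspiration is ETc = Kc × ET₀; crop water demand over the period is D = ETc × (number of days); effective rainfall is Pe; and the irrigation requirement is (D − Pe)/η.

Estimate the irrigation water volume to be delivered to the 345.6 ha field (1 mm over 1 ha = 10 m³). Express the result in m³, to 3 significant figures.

ET₀ = 0.74 × 7.7 = 5.6980 mm/d
ETc = Kc × ET₀ = 1.30 × 5.6980 = 7.4074 mm/d
Crop demand D = ETc × 31 d = 7.4074 × 31 = 229.629 mm
Pe = 0.63 × 34.8 = 21.924 mm
D − Pe = 229.629 − 21.924 = 207.705 mm
Gross irrigation = 207.705 / 0.65 = 319.546 mm
Volume = 319.546 mm × 345.6 ha × 10 = 1104351.0 m³

1100000 m³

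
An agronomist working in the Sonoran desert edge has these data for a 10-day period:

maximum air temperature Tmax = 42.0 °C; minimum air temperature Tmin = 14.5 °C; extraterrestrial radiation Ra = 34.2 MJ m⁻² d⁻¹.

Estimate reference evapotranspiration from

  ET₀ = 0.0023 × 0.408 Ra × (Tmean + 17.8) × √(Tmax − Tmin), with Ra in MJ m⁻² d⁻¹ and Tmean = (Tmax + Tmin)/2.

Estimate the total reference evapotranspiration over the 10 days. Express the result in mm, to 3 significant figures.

77.5 mm

Tmean = (42.0 + 14.5)/2 = 28.25 °C
0.408 Ra = 0.408 × 34.2 = 13.9536 mm/d equivalent
ET₀ = 0.0023 × 13.9536 × (28.25 + 17.8) × √27.5 = 0.0023 × 13.9536 × 46.05 × 5.2440 = 7.7501 mm/d
Over 10 days: 7.7501 × 10 = 77.501 mm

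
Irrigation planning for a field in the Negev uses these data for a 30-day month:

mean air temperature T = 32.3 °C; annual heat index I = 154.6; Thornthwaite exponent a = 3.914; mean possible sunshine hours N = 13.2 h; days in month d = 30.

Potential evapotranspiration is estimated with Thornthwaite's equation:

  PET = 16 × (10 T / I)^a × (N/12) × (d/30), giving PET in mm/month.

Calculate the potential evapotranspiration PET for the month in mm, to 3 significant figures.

315 mm

10T/I = 10 × 32.3 / 154.6 = 2.0893
(10T/I)^a = 2.0893^3.914 = 17.8848
Uncorrected PET = 16 × 17.8848 = 286.157 mm
Correction = (N/12)(d/30) = (13.2/12)(30/30) = 1.1000
PET = 286.157 × 1.1000 = 314.773 mm/month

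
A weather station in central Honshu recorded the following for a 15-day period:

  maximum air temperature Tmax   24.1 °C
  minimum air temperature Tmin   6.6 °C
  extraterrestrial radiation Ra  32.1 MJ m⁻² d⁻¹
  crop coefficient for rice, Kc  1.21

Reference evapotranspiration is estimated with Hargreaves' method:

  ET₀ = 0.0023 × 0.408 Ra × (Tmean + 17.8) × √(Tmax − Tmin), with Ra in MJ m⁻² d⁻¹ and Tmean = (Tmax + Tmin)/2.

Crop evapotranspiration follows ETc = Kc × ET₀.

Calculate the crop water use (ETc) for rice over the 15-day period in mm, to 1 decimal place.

75.8 mm

Tmean = (24.1 + 6.6)/2 = 15.35 °C
0.408 Ra = 0.408 × 32.1 = 13.0968 mm/d equivalent
ET₀ = 0.0023 × 13.0968 × (15.35 + 17.8) × √17.5 = 0.0023 × 13.0968 × 33.15 × 4.1833 = 4.1773 mm/d
ETc = Kc × ET₀ = 1.21 × 4.1773 = 5.0545 mm/d
Over 15 days: 5.0545 × 15 = 75.818 mm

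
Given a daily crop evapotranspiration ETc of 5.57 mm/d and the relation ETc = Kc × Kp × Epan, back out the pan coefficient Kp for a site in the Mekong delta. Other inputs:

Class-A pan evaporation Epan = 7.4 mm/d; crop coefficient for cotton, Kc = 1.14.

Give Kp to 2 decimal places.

0.66

ETc = Kc × Kp × Epan  ⇒  Kp = ETc / (Kc × Epan)
Kp = 5.57 / (1.14 × 7.4) = 5.57 / 8.436 = 0.6603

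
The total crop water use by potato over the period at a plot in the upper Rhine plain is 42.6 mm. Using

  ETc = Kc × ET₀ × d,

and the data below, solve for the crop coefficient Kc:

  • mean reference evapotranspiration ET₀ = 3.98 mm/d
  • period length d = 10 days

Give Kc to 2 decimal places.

ETc = Kc × ET₀ × d  ⇒  Kc = ETc / (ET₀ × d)
Kc = 42.6 / (3.98 × 10) = 42.6 / 39.80 = 1.0704

1.07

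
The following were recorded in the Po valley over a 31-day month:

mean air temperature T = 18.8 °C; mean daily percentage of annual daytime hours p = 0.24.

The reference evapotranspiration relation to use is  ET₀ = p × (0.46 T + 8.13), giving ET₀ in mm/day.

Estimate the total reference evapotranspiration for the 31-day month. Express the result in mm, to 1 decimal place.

124.8 mm

ET₀ = 0.24 × (0.46 × 18.8 + 8.13) = 0.24 × 16.778 = 4.0267 mm/d
Monthly total = 4.0267 × 31 = 124.828 mm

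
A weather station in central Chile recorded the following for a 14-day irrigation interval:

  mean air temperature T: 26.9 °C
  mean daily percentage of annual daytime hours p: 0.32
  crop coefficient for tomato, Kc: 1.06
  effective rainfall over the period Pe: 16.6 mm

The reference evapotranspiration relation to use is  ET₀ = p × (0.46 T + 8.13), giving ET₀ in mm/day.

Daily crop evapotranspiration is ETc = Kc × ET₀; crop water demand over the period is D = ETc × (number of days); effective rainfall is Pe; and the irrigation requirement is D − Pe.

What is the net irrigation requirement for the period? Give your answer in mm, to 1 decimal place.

ET₀ = 0.32 × (0.46 × 26.9 + 8.13) = 0.32 × 20.504 = 6.5613 mm/d
ETc = Kc × ET₀ = 1.06 × 6.5613 = 6.9550 mm/d
Crop demand D = ETc × 14 d = 6.9550 × 14 = 97.370 mm
D − Pe = 97.370 − 16.6 = 80.770 mm

80.8 mm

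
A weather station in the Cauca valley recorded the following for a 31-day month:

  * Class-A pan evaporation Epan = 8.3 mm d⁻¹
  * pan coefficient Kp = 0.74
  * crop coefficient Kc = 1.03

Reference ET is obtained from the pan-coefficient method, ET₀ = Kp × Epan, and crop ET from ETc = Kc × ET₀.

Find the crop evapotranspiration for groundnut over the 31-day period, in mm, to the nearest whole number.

ET₀ = 0.74 × 8.3 = 6.1420 mm/d
ETc = Kc × ET₀ = 1.03 × 6.1420 = 6.3263 mm/d
Over 31 days: 6.3263 × 31 = 196.115 mm

196 mm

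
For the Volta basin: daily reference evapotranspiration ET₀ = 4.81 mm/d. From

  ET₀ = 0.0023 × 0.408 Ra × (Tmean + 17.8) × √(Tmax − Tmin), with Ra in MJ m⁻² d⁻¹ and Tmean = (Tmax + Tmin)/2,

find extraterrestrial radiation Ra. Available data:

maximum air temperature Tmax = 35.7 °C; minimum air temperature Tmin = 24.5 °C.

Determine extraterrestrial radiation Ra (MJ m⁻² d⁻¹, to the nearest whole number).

32 MJ m⁻² d⁻¹

Tmean = (35.7+24.5)/2 = 30.10 °C; ΔT = 11.2
Ra = ET₀ / [0.0023 × 0.408 × (Tmean+17.8) × √ΔT]
   = 4.81 / (0.0023 × 0.408 × 47.90 × 3.3466) = 31.976 MJ m⁻² d⁻¹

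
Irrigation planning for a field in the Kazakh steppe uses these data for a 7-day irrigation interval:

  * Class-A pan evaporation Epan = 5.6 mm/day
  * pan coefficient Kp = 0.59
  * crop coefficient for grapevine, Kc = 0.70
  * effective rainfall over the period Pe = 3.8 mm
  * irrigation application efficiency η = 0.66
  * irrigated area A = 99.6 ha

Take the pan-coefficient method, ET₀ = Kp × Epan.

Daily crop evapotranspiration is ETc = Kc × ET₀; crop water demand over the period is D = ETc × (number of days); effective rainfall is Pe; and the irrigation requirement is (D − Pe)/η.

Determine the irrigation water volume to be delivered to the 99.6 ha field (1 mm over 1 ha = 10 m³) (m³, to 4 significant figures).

ET₀ = 0.59 × 5.6 = 3.3040 mm/d
ETc = Kc × ET₀ = 0.70 × 3.3040 = 2.3128 mm/d
Crop demand D = ETc × 7 d = 2.3128 × 7 = 16.190 mm
D − Pe = 16.190 − 3.8 = 12.390 mm
Gross irrigation = 12.390 / 0.66 = 18.773 mm
Volume = 18.773 mm × 99.6 ha × 10 = 18697.9 m³

18700 m³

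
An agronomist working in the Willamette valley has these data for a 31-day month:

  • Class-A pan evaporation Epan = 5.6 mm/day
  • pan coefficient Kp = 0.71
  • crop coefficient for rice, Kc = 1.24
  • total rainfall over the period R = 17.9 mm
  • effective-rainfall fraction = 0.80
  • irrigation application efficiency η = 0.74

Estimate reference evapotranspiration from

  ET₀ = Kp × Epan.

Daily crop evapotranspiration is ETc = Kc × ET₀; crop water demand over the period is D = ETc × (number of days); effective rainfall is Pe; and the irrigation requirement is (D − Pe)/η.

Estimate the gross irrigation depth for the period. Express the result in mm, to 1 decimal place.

187.2 mm

ET₀ = 0.71 × 5.6 = 3.9760 mm/d
ETc = Kc × ET₀ = 1.24 × 3.9760 = 4.9302 mm/d
Crop demand D = ETc × 31 d = 4.9302 × 31 = 152.836 mm
Pe = 0.80 × 17.9 = 14.320 mm
D − Pe = 152.836 − 14.320 = 138.516 mm
Gross irrigation = 138.516 / 0.74 = 187.184 mm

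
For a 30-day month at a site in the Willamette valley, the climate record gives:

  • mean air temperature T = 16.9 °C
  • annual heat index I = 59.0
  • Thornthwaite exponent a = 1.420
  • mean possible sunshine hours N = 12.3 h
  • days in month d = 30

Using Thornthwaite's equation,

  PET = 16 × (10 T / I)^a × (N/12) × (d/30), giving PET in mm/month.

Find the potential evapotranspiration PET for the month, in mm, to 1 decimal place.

73.1 mm

10T/I = 10 × 16.9 / 59.0 = 2.8644
(10T/I)^a = 2.8644^1.420 = 4.4564
Uncorrected PET = 16 × 4.4564 = 71.302 mm
Correction = (N/12)(d/30) = (12.3/12)(30/30) = 1.0250
PET = 71.302 × 1.0250 = 73.085 mm/month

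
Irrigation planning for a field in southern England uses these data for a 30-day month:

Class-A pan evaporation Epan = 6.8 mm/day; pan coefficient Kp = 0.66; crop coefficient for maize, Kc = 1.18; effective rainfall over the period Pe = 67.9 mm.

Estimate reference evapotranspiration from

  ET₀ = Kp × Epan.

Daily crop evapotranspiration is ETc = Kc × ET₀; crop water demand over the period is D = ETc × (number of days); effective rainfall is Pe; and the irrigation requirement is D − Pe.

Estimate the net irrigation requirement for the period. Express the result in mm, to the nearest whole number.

ET₀ = 0.66 × 6.8 = 4.4880 mm/d
ETc = Kc × ET₀ = 1.18 × 4.4880 = 5.2958 mm/d
Crop demand D = ETc × 30 d = 5.2958 × 30 = 158.874 mm
D − Pe = 158.874 − 67.9 = 90.974 mm

91 mm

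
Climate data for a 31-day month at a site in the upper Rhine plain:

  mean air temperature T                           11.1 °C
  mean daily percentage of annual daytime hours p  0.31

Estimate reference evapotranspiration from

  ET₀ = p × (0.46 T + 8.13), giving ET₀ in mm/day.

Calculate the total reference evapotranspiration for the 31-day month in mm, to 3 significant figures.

127 mm

ET₀ = 0.31 × (0.46 × 11.1 + 8.13) = 0.31 × 13.236 = 4.1032 mm/d
Monthly total = 4.1032 × 31 = 127.199 mm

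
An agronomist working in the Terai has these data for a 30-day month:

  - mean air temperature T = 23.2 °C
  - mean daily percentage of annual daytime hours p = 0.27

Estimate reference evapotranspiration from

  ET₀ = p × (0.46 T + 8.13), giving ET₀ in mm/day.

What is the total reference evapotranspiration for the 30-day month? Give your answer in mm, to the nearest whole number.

152 mm

ET₀ = 0.27 × (0.46 × 23.2 + 8.13) = 0.27 × 18.802 = 5.0765 mm/d
Monthly total = 5.0765 × 30 = 152.295 mm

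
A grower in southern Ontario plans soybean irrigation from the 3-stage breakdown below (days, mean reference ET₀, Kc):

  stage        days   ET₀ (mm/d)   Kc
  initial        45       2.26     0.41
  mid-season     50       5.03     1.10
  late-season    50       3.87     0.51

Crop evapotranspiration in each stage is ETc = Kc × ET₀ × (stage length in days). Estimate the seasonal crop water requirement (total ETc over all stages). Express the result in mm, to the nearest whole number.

initial: 0.41 × 2.26 × 45 = 41.70 mm
mid-season: 1.10 × 5.03 × 50 = 276.65 mm
late-season: 0.51 × 3.87 × 50 = 98.69 mm
Seasonal total = 417.04 mm

417 mm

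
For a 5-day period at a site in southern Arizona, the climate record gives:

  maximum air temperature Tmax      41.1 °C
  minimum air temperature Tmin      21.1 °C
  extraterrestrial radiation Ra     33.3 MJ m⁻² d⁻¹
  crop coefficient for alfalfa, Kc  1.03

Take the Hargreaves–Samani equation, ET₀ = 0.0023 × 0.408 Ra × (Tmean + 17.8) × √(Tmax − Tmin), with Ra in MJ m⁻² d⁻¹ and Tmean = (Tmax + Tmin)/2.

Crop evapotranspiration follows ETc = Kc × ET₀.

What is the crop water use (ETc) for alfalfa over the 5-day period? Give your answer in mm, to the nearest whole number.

35 mm

Tmean = (41.1 + 21.1)/2 = 31.10 °C
0.408 Ra = 0.408 × 33.3 = 13.5864 mm/d equivalent
ET₀ = 0.0023 × 13.5864 × (31.10 + 17.8) × √20.0 = 0.0023 × 13.5864 × 48.90 × 4.4721 = 6.8336 mm/d
ETc = Kc × ET₀ = 1.03 × 6.8336 = 7.0386 mm/d
Over 5 days: 7.0386 × 5 = 35.193 mm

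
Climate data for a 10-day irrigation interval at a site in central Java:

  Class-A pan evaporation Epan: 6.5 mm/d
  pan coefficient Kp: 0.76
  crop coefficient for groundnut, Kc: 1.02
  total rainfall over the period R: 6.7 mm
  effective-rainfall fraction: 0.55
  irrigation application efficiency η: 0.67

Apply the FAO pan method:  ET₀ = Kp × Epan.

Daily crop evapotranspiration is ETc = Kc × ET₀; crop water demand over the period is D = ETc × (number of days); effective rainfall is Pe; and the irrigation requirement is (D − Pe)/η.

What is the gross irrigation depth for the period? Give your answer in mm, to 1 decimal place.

ET₀ = 0.76 × 6.5 = 4.9400 mm/d
ETc = Kc × ET₀ = 1.02 × 4.9400 = 5.0388 mm/d
Crop demand D = ETc × 10 d = 5.0388 × 10 = 50.388 mm
Pe = 0.55 × 6.7 = 3.685 mm
D − Pe = 50.388 − 3.685 = 46.703 mm
Gross irrigation = 46.703 / 0.67 = 69.706 mm

69.7 mm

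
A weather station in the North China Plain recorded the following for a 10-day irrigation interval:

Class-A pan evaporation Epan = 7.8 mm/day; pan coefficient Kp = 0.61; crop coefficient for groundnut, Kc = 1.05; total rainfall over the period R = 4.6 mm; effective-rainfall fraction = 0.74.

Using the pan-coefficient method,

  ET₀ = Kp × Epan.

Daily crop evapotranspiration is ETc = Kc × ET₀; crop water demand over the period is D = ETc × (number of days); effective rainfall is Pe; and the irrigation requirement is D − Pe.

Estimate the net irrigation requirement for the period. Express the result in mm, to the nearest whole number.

ET₀ = 0.61 × 7.8 = 4.7580 mm/d
ETc = Kc × ET₀ = 1.05 × 4.7580 = 4.9959 mm/d
Crop demand D = ETc × 10 d = 4.9959 × 10 = 49.959 mm
Pe = 0.74 × 4.6 = 3.404 mm
D − Pe = 49.959 − 3.404 = 46.555 mm

47 mm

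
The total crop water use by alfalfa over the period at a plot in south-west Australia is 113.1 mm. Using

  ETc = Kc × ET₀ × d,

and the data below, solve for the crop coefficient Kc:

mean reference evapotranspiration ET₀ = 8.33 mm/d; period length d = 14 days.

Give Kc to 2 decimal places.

0.97

ETc = Kc × ET₀ × d  ⇒  Kc = ETc / (ET₀ × d)
Kc = 113.1 / (8.33 × 14) = 113.1 / 116.62 = 0.9698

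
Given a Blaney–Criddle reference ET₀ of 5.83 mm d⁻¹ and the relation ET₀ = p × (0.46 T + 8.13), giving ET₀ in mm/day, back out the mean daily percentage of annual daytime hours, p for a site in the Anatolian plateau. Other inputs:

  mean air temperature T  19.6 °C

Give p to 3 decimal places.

0.340

p = ET₀ / (0.46 T + 8.13) = 5.83 / (0.46 × 19.6 + 8.13) = 5.83 / 17.146 = 0.3400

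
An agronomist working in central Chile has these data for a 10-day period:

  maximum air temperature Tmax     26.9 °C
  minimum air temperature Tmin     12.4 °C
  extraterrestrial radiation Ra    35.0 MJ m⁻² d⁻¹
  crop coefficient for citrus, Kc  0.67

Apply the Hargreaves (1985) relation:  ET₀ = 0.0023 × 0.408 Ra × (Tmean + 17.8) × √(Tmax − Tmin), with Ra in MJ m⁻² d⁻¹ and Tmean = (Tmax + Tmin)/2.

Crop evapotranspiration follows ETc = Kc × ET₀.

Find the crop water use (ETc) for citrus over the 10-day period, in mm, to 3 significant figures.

Tmean = (26.9 + 12.4)/2 = 19.65 °C
0.408 Ra = 0.408 × 35.0 = 14.2800 mm/d equivalent
ET₀ = 0.0023 × 14.2800 × (19.65 + 17.8) × √14.5 = 0.0023 × 14.2800 × 37.45 × 3.8079 = 4.6837 mm/d
ETc = Kc × ET₀ = 0.67 × 4.6837 = 3.1381 mm/d
Over 10 days: 3.1381 × 10 = 31.381 mm

31.4 mm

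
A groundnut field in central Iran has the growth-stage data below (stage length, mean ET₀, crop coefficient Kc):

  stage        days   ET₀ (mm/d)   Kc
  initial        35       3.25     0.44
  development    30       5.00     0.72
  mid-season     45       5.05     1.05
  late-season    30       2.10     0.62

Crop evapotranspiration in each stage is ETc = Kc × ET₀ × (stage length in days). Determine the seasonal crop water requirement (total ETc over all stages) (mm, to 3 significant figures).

initial: 0.44 × 3.25 × 35 = 50.05 mm
development: 0.72 × 5.00 × 30 = 108.00 mm
mid-season: 1.05 × 5.05 × 45 = 238.61 mm
late-season: 0.62 × 2.10 × 30 = 39.06 mm
Seasonal total = 435.72 mm

436 mm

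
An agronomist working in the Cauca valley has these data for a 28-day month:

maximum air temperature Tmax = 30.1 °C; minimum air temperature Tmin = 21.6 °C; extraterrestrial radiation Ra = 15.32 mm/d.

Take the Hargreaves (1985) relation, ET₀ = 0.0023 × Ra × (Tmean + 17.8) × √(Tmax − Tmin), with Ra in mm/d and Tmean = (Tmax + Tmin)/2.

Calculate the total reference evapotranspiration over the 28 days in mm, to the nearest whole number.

Tmean = (30.1 + 21.6)/2 = 25.85 °C
ET₀ = 0.0023 × 15.32 × (25.85 + 17.8) × √8.5 = 0.0023 × 15.32 × 43.65 × 2.9155 = 4.4842 mm/d
Over 28 days: 4.4842 × 28 = 125.558 mm

126 mm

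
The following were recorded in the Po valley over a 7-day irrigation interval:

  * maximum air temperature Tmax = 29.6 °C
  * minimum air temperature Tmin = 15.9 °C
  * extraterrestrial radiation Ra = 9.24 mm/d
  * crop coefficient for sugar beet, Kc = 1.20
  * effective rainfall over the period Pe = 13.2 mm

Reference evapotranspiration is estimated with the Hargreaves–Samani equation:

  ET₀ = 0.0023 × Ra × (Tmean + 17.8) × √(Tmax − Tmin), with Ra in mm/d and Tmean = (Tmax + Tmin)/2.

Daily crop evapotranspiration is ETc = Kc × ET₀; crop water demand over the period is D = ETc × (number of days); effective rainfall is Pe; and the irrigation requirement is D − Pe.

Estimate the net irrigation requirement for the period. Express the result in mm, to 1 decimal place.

Tmean = (29.6 + 15.9)/2 = 22.75 °C
ET₀ = 0.0023 × 9.24 × (22.75 + 17.8) × √13.7 = 0.0023 × 9.24 × 40.55 × 3.7014 = 3.1898 mm/d
ETc = Kc × ET₀ = 1.20 × 3.1898 = 3.8278 mm/d
Crop demand D = ETc × 7 d = 3.8278 × 7 = 26.795 mm
D − Pe = 26.795 − 13.2 = 13.595 mm

13.6 mm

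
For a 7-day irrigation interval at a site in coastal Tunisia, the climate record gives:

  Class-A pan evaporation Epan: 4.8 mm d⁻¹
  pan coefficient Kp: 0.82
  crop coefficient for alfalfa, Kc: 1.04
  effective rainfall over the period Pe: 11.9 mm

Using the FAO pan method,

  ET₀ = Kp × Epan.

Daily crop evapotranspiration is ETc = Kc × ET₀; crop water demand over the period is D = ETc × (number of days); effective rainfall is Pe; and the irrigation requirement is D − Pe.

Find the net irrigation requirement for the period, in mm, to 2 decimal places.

16.75 mm

ET₀ = 0.82 × 4.8 = 3.9360 mm/d
ETc = Kc × ET₀ = 1.04 × 3.9360 = 4.0934 mm/d
Crop demand D = ETc × 7 d = 4.0934 × 7 = 28.654 mm
D − Pe = 28.654 − 11.9 = 16.754 mm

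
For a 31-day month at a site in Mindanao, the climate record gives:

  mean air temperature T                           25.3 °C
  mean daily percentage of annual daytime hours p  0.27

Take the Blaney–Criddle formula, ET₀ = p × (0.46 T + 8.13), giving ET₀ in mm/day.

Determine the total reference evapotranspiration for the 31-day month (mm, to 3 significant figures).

ET₀ = 0.27 × (0.46 × 25.3 + 8.13) = 0.27 × 19.768 = 5.3374 mm/d
Monthly total = 5.3374 × 31 = 165.459 mm

165 mm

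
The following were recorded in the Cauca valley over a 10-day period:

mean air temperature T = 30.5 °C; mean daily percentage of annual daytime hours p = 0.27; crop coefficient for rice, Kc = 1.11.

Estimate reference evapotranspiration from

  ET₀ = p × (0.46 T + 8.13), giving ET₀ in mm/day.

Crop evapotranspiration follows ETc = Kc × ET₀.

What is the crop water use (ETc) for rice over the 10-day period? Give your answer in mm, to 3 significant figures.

ET₀ = 0.27 × (0.46 × 30.5 + 8.13) = 0.27 × 22.160 = 5.9832 mm/d
ETc = Kc × ET₀ = 1.11 × 5.9832 = 6.6414 mm/d
Over 10 days: 6.6414 × 10 = 66.414 mm

66.4 mm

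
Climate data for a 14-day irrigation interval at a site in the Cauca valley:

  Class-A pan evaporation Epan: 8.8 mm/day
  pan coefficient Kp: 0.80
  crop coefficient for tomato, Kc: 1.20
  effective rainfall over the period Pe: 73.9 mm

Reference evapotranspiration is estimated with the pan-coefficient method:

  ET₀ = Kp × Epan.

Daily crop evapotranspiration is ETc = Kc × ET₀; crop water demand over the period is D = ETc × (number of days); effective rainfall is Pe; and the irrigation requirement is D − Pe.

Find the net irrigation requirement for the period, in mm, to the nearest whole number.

ET₀ = 0.80 × 8.8 = 7.0400 mm/d
ETc = Kc × ET₀ = 1.20 × 7.0400 = 8.4480 mm/d
Crop demand D = ETc × 14 d = 8.4480 × 14 = 118.272 mm
D − Pe = 118.272 − 73.9 = 44.372 mm

44 mm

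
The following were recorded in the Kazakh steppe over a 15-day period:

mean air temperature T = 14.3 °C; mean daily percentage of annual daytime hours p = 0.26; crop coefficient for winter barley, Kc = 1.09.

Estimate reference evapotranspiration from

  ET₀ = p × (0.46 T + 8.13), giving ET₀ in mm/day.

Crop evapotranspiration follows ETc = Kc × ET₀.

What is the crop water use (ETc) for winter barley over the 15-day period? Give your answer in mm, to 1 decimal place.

ET₀ = 0.26 × (0.46 × 14.3 + 8.13) = 0.26 × 14.708 = 3.8241 mm/d
ETc = Kc × ET₀ = 1.09 × 3.8241 = 4.1683 mm/d
Over 15 days: 4.1683 × 15 = 62.525 mm

62.5 mm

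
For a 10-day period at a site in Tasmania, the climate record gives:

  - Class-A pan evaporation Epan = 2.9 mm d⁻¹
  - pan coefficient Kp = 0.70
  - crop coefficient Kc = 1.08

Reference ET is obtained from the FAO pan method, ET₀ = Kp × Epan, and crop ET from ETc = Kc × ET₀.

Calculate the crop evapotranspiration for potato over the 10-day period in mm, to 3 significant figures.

ET₀ = 0.70 × 2.9 = 2.0300 mm/d
ETc = Kc × ET₀ = 1.08 × 2.0300 = 2.1924 mm/d
Over 10 days: 2.1924 × 10 = 21.924 mm

21.9 mm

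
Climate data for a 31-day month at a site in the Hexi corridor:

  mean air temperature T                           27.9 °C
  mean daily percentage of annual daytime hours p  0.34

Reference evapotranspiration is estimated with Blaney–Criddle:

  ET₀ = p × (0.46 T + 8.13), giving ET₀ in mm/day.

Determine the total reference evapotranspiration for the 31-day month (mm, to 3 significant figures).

ET₀ = 0.34 × (0.46 × 27.9 + 8.13) = 0.34 × 20.964 = 7.1278 mm/d
Monthly total = 7.1278 × 31 = 220.962 mm

221 mm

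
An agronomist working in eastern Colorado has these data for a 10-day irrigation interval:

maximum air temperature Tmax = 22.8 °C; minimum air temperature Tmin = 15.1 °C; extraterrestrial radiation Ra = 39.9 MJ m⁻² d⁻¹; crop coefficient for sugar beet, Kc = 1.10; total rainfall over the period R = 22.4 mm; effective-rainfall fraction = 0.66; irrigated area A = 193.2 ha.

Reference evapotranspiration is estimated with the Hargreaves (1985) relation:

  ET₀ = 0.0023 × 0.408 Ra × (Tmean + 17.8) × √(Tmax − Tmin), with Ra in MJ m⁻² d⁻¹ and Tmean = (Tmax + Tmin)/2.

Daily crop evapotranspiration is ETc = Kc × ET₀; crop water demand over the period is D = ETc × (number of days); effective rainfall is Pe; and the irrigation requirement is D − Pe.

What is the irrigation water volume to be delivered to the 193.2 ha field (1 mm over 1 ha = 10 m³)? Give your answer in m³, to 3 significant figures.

Tmean = (22.8 + 15.1)/2 = 18.95 °C
0.408 Ra = 0.408 × 39.9 = 16.2792 mm/d equivalent
ET₀ = 0.0023 × 16.2792 × (18.95 + 17.8) × √7.7 = 0.0023 × 16.2792 × 36.75 × 2.7749 = 3.8183 mm/d
ETc = Kc × ET₀ = 1.10 × 3.8183 = 4.2001 mm/d
Crop demand D = ETc × 10 d = 4.2001 × 10 = 42.001 mm
Pe = 0.66 × 22.4 = 14.784 mm
D − Pe = 42.001 − 14.784 = 27.217 mm
Volume = 27.217 mm × 193.2 ha × 10 = 52583.2 m³

52600 m³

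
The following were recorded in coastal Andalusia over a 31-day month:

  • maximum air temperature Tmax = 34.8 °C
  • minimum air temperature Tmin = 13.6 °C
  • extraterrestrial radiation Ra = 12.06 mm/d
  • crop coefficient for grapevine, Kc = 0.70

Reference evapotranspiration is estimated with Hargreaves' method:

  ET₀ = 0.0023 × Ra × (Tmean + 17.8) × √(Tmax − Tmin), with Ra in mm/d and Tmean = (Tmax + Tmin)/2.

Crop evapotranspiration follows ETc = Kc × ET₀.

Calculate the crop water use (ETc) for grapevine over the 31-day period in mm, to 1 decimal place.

Tmean = (34.8 + 13.6)/2 = 24.20 °C
ET₀ = 0.0023 × 12.06 × (24.20 + 17.8) × √21.2 = 0.0023 × 12.06 × 42.00 × 4.6043 = 5.3640 mm/d
ETc = Kc × ET₀ = 0.70 × 5.3640 = 3.7548 mm/d
Over 31 days: 3.7548 × 31 = 116.399 mm

116.4 mm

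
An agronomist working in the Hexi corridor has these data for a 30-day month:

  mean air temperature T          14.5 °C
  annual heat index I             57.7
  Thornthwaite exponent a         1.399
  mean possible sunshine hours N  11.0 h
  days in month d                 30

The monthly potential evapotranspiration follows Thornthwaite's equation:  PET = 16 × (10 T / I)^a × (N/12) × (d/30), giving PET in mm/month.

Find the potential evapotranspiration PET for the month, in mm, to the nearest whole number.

53 mm

10T/I = 10 × 14.5 / 57.7 = 2.5130
(10T/I)^a = 2.5130^1.399 = 3.6297
Uncorrected PET = 16 × 3.6297 = 58.075 mm
Correction = (N/12)(d/30) = (11.0/12)(30/30) = 0.9167
PET = 58.075 × 0.9167 = 53.237 mm/month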